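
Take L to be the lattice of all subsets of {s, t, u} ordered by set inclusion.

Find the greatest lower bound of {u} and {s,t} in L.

Common lower bounds of {{u}, {s,t}}: {}.
The greatest among these is {}.

{}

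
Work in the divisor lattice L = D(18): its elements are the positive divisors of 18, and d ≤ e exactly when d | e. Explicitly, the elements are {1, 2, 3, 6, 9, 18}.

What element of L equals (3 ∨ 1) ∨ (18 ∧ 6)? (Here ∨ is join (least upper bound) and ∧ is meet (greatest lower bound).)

6

3 ∨ 1 = 3
18 ∧ 6 = 6
3 ∨ 6 = 6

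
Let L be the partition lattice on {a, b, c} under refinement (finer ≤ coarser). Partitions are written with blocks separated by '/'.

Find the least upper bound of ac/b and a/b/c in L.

ac/b

The join of ac/b and a/b/c merges any blocks that overlap across the partitions, giving ac/b.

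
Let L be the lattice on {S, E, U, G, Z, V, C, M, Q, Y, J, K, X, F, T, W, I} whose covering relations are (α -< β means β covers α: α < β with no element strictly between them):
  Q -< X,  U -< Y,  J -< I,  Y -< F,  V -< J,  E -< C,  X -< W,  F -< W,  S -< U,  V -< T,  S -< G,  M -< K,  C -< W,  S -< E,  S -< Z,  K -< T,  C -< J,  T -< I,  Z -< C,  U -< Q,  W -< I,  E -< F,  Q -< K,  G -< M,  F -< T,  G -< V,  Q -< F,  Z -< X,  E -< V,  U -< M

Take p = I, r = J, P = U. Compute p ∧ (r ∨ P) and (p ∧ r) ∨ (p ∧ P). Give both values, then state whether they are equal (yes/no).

I; I; yes

r ∨ P = I, so p ∧ (r ∨ P) = I ∧ I = I.
p ∧ r = J and p ∧ P = U, so (p ∧ r) ∨ (p ∧ P) = J ∨ U = I.
Equal: yes.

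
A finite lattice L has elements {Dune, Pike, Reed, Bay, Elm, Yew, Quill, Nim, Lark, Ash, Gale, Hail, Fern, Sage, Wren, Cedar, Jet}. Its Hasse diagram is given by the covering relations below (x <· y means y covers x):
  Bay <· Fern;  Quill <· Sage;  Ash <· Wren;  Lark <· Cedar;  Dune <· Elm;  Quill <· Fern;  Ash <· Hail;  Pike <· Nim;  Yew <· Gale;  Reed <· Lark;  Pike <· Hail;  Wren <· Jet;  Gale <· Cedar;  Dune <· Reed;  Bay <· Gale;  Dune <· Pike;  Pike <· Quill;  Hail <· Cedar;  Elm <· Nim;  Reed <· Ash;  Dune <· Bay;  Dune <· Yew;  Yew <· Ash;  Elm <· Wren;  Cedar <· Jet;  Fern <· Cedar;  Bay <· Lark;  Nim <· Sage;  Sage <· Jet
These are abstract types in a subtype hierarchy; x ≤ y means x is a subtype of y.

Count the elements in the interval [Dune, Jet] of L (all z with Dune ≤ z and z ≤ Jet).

The interval [Dune, Jet] = {Ash, Bay, Cedar, Dune, Elm, Fern, Gale, Hail, Jet, Lark, Nim, Pike, Quill, Reed, Sage, Wren, Yew}, which has 17 elements.

17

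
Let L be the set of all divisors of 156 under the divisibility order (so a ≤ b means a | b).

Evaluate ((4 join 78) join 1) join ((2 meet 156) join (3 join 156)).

4 ∨ 78 = 156
156 ∨ 1 = 156
2 ∧ 156 = 2
3 ∨ 156 = 156
2 ∨ 156 = 156
156 ∨ 156 = 156

156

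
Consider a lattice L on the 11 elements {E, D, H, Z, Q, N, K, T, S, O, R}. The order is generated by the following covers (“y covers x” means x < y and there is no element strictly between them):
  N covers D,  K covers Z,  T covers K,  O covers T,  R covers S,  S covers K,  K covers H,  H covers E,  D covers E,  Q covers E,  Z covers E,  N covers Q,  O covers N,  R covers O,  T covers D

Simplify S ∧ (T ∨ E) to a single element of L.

K

T ∨ E = T
S ∧ T = K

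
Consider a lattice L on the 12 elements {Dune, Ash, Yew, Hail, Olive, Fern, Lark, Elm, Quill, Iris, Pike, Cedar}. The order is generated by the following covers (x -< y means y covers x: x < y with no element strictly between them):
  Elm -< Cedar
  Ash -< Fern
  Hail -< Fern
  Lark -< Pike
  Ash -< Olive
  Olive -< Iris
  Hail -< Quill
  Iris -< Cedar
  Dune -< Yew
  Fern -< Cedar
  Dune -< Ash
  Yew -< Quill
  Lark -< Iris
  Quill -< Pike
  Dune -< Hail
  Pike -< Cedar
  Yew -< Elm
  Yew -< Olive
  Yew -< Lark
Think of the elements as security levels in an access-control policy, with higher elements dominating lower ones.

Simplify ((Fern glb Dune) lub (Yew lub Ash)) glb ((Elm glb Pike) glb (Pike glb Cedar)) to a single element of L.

Fern ∧ Dune = Dune
Yew ∨ Ash = Olive
Dune ∨ Olive = Olive
Elm ∧ Pike = Yew
Pike ∧ Cedar = Pike
Yew ∧ Pike = Yew
Olive ∧ Yew = Yew

Yew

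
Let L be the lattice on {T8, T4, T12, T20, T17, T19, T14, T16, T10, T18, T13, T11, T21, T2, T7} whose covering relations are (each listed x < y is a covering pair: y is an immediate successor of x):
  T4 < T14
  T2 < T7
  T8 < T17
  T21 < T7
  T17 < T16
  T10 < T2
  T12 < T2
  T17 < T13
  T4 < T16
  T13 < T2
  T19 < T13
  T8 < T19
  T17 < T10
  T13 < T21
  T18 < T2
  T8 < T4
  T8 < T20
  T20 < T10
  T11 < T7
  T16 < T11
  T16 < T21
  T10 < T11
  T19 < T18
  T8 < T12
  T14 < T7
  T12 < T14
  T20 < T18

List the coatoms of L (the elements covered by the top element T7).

T11, T14, T2, T21

The coatoms are exactly the elements covered by T7: T11, T14, T2, T21.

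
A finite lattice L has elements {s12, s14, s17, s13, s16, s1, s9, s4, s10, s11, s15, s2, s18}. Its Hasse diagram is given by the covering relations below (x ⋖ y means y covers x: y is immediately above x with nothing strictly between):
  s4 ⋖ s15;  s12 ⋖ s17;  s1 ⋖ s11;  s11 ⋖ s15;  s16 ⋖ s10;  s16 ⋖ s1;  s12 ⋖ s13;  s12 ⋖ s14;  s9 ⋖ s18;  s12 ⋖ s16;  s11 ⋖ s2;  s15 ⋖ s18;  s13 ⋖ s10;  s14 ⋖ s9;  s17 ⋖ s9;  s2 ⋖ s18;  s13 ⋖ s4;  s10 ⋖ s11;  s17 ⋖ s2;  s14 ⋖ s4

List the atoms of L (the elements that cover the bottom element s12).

s13, s14, s16, s17

The atoms are exactly the elements that cover s12: s13, s14, s16, s17.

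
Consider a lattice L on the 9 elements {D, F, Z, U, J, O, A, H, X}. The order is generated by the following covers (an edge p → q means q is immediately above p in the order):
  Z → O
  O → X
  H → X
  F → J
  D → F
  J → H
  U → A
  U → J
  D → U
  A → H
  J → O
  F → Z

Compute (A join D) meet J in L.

A ∨ D = A
A ∧ J = U

U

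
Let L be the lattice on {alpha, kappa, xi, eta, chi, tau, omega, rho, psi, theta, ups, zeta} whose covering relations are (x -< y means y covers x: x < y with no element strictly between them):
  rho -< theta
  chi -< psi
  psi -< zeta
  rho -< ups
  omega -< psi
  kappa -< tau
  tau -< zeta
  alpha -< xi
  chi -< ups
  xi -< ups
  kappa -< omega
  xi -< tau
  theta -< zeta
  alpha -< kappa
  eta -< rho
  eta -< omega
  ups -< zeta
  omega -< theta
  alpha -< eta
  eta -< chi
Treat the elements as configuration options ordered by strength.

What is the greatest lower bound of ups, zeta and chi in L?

chi

Common lower bounds of {ups, zeta, chi}: alpha, chi, eta.
The greatest among these is chi.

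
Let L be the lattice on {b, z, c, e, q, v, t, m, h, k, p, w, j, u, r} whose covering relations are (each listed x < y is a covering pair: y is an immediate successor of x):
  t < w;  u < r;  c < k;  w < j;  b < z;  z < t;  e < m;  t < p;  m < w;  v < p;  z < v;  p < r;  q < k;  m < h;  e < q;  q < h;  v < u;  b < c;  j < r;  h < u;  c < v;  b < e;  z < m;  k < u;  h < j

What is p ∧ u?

Common lower bounds of {p, u}: b, c, v, z.
The greatest among these is v.

v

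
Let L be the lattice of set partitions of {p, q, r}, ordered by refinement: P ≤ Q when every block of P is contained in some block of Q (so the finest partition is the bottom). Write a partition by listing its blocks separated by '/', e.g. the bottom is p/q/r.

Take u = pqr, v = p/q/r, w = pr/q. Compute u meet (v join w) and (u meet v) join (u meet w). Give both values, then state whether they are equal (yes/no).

v join w = pr/q, so u meet (v join w) = pqr meet pr/q = pr/q.
u meet v = p/q/r and u meet w = pr/q, so (u meet v) join (u meet w) = p/q/r join pr/q = pr/q.
Equal: yes.

pr/q; pr/q; yes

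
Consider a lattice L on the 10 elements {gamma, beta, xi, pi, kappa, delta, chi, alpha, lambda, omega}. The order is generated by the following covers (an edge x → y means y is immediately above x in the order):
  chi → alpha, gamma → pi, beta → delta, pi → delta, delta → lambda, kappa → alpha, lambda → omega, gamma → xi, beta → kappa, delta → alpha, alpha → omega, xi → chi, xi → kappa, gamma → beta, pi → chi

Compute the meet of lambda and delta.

delta

Common lower bounds of {lambda, delta}: beta, delta, gamma, pi.
The greatest among these is delta.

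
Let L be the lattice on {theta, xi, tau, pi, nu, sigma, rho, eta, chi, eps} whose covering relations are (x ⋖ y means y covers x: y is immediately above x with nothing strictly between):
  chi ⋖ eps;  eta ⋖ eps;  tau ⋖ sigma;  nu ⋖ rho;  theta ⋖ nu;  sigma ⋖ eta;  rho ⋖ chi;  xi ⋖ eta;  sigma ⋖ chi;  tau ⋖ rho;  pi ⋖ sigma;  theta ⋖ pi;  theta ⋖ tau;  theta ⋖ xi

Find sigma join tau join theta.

Common upper bounds of {sigma, tau, theta}: chi, eps, eta, sigma.
The least among these is sigma.

sigma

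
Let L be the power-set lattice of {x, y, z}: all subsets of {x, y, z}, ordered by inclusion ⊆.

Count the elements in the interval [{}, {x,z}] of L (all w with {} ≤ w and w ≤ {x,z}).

4

The interval [{}, {x,z}] = {{x,z}, {x}, {z}, {}}, which has 4 elements.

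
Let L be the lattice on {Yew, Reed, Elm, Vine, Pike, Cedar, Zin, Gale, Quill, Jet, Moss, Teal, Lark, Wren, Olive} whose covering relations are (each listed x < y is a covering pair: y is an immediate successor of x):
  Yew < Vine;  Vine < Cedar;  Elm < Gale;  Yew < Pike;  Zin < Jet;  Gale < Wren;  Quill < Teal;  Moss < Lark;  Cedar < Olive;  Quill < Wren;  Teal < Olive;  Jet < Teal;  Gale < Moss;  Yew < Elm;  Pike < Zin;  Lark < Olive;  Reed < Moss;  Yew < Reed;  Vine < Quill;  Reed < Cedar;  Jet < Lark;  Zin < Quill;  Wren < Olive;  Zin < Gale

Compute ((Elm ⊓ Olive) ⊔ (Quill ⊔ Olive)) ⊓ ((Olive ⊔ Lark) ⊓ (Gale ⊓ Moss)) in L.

Gale

Elm ∧ Olive = Elm
Quill ∨ Olive = Olive
Elm ∨ Olive = Olive
Olive ∨ Lark = Olive
Gale ∧ Moss = Gale
Olive ∧ Gale = Gale
Olive ∧ Gale = Gale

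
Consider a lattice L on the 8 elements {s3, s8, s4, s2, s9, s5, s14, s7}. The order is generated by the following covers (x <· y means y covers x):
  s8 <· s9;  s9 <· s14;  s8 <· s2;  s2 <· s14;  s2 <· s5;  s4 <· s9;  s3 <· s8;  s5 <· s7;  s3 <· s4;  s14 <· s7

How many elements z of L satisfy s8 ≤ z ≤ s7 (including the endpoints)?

The interval [s8, s7] = {s14, s2, s5, s7, s8, s9}, which has 6 elements.

6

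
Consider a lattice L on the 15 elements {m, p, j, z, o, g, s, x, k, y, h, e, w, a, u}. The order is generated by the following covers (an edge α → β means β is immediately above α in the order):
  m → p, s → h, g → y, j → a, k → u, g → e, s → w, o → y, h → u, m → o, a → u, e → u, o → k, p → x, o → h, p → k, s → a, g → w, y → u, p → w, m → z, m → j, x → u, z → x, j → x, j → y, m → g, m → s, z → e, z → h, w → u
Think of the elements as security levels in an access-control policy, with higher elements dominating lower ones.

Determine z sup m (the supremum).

Common upper bounds of {z, m}: e, h, u, x, z.
The least among these is z.

z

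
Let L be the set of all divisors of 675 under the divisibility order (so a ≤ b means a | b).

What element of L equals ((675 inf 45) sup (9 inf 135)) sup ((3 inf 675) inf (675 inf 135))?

675 ∧ 45 = 45
9 ∧ 135 = 9
45 ∨ 9 = 45
3 ∧ 675 = 3
675 ∧ 135 = 135
3 ∧ 135 = 3
45 ∨ 3 = 45

45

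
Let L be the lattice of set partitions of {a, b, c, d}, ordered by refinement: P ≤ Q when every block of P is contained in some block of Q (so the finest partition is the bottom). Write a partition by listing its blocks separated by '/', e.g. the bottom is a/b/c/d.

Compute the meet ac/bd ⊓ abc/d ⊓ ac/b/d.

The meet (common refinement) of ac/bd, abc/d, ac/b/d intersects blocks pairwise, giving ac/b/d.

ac/b/d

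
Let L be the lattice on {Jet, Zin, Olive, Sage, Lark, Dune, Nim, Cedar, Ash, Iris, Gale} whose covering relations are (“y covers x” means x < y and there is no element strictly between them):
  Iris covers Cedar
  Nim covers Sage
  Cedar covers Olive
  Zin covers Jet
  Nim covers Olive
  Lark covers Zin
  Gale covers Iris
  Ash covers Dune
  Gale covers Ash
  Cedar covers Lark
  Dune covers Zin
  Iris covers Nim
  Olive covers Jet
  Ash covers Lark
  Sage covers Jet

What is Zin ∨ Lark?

Lark

Common upper bounds of {Zin, Lark}: Ash, Cedar, Gale, Iris, Lark.
The least among these is Lark.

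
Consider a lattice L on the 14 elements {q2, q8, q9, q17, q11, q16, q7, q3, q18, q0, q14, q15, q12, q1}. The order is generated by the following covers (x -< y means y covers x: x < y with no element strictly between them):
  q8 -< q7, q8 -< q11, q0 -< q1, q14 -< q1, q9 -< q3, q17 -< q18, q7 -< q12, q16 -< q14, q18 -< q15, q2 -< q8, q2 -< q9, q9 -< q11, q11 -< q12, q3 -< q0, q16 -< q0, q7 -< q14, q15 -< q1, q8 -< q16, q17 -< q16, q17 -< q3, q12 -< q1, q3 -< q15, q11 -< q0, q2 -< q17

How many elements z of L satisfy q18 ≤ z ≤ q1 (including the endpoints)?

3

The interval [q18, q1] = {q1, q15, q18}, which has 3 elements.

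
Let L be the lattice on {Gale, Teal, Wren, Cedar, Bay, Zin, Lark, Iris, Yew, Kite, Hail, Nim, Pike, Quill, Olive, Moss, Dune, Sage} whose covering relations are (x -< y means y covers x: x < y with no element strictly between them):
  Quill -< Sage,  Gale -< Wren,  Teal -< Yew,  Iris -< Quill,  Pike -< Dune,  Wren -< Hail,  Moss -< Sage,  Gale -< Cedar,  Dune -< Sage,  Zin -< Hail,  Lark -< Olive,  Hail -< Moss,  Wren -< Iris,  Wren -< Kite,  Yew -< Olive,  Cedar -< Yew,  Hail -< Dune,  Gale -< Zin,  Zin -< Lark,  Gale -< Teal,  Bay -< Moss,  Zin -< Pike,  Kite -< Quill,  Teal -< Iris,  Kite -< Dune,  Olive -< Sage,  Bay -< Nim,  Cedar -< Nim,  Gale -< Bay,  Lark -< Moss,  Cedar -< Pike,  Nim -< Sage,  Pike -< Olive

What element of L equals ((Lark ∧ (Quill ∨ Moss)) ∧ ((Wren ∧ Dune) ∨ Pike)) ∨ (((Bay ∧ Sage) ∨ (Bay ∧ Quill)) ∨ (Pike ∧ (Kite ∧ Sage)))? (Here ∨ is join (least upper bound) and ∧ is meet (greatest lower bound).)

Moss

Quill ∨ Moss = Sage
Lark ∧ Sage = Lark
Wren ∧ Dune = Wren
Wren ∨ Pike = Dune
Lark ∧ Dune = Zin
Bay ∧ Sage = Bay
Bay ∧ Quill = Gale
Bay ∨ Gale = Bay
Kite ∧ Sage = Kite
Pike ∧ Kite = Gale
Bay ∨ Gale = Bay
Zin ∨ Bay = Moss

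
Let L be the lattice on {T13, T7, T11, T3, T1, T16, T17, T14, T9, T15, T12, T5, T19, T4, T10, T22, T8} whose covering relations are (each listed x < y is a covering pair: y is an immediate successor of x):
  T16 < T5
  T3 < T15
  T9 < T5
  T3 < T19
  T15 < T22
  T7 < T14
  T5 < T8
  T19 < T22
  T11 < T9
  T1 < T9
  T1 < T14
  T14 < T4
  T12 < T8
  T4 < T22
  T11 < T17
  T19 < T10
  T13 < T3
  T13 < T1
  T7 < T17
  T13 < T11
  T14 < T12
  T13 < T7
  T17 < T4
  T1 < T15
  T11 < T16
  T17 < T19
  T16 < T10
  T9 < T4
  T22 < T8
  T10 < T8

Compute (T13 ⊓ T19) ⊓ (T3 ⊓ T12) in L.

T13 ∧ T19 = T13
T3 ∧ T12 = T13
T13 ∧ T13 = T13

T13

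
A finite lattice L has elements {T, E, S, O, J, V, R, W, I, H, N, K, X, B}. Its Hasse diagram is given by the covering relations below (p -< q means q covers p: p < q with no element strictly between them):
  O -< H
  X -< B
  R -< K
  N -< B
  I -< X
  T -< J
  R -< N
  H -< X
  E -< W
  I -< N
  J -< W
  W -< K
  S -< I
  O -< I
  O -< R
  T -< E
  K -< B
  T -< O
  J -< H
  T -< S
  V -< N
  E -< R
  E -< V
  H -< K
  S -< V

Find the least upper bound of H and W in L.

K

Common upper bounds of {H, W}: B, K.
The least among these is K.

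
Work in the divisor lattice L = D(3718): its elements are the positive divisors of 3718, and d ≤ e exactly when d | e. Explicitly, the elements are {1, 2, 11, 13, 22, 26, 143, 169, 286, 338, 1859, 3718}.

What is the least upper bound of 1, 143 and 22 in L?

In the divisibility order, the join is the least common multiple: lcm(1, 143, 22) = 286.

286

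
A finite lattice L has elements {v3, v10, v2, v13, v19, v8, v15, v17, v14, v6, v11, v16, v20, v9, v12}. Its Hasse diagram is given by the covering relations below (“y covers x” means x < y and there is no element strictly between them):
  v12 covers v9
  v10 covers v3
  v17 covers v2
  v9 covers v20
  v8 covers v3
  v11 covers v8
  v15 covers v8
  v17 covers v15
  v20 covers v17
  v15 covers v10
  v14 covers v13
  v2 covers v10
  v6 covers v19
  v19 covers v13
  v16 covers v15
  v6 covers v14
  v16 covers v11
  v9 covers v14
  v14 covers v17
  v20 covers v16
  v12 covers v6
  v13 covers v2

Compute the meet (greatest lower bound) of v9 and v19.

Common lower bounds of {v9, v19}: v10, v13, v2, v3.
The greatest among these is v13.

v13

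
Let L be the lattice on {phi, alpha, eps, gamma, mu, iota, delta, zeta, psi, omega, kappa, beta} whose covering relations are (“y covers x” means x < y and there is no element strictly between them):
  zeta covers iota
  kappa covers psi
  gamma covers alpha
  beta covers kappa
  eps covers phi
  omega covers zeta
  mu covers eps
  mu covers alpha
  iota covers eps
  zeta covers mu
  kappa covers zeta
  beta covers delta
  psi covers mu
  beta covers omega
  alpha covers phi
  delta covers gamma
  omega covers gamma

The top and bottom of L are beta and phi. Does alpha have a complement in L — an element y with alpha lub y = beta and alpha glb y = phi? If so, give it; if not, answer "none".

none

For every candidate y, either alpha ∨ y ≠ beta or alpha ∧ y ≠ phi; no complement exists.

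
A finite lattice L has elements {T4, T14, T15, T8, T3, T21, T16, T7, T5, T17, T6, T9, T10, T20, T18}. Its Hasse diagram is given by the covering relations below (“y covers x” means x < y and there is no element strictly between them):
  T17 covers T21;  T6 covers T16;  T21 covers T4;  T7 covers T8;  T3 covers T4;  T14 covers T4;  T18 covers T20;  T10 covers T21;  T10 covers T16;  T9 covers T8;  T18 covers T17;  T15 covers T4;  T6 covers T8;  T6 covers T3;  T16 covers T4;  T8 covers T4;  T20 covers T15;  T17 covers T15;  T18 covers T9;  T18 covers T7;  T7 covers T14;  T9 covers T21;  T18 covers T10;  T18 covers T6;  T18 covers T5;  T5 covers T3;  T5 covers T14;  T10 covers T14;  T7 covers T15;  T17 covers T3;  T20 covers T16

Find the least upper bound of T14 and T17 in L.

Common upper bounds of {T14, T17}: T18.
The least among these is T18.

T18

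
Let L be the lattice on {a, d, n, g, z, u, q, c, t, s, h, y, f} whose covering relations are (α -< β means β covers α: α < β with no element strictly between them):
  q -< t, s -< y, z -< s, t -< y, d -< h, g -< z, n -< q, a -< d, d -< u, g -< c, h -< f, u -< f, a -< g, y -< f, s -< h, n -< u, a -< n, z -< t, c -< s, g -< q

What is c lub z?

Common upper bounds of {c, z}: f, h, s, y.
The least among these is s.

s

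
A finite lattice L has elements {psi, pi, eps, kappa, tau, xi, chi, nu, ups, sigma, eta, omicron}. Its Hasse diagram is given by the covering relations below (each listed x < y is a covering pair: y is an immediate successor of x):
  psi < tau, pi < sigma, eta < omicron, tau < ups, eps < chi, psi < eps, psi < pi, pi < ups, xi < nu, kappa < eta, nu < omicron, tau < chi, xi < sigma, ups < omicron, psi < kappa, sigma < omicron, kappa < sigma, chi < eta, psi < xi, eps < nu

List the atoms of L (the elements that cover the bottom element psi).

The atoms are exactly the elements that cover psi: eps, kappa, pi, tau, xi.

eps, kappa, pi, tau, xi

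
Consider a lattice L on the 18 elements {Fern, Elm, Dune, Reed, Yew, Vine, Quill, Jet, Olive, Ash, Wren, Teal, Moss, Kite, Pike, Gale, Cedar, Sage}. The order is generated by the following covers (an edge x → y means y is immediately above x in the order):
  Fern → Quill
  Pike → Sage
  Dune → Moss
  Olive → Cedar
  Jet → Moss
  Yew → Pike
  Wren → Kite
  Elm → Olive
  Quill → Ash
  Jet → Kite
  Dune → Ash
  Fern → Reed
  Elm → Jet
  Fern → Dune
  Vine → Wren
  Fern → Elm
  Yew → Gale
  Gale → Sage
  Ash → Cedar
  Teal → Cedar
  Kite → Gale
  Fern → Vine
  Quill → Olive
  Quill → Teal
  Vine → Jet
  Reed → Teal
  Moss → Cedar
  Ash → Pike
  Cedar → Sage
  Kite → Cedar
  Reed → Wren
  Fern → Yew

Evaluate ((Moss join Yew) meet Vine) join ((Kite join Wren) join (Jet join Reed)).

Kite

Moss ∨ Yew = Sage
Sage ∧ Vine = Vine
Kite ∨ Wren = Kite
Jet ∨ Reed = Kite
Kite ∨ Kite = Kite
Vine ∨ Kite = Kite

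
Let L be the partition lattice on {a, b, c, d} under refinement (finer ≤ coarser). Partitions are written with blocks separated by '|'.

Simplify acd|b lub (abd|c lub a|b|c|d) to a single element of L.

abcd

abd|c ∨ a|b|c|d = abd|c
acd|b ∨ abd|c = abcd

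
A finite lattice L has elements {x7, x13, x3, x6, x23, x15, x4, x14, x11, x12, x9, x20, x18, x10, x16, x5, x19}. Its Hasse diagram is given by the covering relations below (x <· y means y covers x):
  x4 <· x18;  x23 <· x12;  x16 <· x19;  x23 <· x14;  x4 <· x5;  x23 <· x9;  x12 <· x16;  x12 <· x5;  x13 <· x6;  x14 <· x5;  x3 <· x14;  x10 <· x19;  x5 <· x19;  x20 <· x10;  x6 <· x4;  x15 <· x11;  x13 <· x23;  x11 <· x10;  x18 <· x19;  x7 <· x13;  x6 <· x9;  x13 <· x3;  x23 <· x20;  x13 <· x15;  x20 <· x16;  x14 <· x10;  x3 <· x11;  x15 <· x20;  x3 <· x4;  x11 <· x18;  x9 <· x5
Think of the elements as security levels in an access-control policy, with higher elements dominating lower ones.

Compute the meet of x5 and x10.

Common lower bounds of {x5, x10}: x13, x14, x23, x3, x7.
The greatest among these is x14.

x14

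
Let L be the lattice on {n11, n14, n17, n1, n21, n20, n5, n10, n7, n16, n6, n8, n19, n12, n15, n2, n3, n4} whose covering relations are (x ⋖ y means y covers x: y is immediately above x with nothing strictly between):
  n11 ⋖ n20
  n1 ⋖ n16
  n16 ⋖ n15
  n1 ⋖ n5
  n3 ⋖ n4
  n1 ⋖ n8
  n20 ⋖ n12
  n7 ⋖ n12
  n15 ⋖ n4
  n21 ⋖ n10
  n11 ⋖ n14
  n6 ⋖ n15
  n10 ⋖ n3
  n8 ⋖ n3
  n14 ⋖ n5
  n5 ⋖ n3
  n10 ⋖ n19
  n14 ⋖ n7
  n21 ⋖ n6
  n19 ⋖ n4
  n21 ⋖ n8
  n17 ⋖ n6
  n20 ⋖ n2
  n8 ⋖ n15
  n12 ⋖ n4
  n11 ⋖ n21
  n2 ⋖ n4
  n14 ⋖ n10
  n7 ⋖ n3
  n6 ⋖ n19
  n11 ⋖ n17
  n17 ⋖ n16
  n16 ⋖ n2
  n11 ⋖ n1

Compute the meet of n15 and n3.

n8

Common lower bounds of {n15, n3}: n1, n11, n21, n8.
The greatest among these is n8.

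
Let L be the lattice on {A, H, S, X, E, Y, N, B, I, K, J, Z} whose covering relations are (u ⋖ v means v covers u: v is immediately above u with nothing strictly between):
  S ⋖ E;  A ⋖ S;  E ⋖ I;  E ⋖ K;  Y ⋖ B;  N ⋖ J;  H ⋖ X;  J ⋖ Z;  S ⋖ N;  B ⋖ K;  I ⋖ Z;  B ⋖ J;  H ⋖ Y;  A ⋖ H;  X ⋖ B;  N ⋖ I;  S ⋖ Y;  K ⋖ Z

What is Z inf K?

K

Common lower bounds of {Z, K}: A, B, E, H, K, S, X, Y.
The greatest among these is K.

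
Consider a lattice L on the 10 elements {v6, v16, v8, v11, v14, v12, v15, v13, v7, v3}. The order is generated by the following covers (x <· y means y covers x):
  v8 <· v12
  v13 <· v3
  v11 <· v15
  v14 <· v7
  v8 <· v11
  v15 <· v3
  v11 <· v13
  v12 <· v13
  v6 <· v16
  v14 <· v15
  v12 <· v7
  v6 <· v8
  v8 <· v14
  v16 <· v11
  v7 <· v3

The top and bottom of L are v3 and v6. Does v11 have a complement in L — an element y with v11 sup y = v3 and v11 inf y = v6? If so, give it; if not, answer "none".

none

For every candidate y, either v11 ∨ y ≠ v3 or v11 ∧ y ≠ v6; no complement exists.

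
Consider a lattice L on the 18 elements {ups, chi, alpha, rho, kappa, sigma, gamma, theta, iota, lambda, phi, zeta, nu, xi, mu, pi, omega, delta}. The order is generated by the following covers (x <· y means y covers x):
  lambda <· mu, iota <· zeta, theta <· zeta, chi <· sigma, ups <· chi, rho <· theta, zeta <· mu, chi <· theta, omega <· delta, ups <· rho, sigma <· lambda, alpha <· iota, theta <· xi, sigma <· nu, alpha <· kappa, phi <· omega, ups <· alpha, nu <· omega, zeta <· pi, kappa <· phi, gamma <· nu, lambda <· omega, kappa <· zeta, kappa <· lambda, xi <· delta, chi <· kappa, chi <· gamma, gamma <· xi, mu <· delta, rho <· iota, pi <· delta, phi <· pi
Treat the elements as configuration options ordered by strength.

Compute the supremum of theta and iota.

Common upper bounds of {theta, iota}: delta, mu, pi, zeta.
The least among these is zeta.

zeta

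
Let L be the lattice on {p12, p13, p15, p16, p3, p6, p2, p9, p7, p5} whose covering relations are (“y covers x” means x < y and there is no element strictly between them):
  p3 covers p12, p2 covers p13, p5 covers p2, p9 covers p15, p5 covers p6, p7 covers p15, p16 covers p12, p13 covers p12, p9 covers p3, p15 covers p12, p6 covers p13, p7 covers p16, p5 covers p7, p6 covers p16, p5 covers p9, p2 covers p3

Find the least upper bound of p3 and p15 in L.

p9

Common upper bounds of {p3, p15}: p5, p9.
The least among these is p9.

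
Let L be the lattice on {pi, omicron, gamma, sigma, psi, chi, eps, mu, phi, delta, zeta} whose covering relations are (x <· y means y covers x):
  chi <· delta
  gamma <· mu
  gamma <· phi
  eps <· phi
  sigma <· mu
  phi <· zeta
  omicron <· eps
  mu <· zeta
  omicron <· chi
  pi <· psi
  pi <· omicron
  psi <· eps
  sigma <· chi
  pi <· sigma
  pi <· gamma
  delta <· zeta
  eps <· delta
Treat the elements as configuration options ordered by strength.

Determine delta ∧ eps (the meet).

Common lower bounds of {delta, eps}: eps, omicron, pi, psi.
The greatest among these is eps.

eps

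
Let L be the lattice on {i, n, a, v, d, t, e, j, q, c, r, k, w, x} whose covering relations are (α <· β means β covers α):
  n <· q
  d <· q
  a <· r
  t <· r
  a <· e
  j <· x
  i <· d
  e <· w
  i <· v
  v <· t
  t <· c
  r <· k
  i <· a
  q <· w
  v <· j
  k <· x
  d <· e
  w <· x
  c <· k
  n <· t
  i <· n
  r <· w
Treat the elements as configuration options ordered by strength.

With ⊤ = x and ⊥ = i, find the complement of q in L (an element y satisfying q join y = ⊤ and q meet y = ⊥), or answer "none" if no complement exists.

j

Need y with q ∨ y = x and q ∧ y = i.
Checking each element gives: j.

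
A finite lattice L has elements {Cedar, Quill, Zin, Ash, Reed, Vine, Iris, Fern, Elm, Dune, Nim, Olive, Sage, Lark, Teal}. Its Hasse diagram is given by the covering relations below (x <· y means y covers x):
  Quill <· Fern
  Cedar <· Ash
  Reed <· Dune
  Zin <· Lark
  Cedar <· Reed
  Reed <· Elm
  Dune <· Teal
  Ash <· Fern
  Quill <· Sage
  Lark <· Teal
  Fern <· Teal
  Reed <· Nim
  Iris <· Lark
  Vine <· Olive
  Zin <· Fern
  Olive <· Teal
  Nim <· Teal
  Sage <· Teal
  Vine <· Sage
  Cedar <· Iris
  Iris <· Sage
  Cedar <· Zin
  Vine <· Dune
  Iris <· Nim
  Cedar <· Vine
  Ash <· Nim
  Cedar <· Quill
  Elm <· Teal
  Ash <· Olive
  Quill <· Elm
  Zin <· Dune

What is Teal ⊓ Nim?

Nim

Common lower bounds of {Teal, Nim}: Ash, Cedar, Iris, Nim, Reed.
The greatest among these is Nim.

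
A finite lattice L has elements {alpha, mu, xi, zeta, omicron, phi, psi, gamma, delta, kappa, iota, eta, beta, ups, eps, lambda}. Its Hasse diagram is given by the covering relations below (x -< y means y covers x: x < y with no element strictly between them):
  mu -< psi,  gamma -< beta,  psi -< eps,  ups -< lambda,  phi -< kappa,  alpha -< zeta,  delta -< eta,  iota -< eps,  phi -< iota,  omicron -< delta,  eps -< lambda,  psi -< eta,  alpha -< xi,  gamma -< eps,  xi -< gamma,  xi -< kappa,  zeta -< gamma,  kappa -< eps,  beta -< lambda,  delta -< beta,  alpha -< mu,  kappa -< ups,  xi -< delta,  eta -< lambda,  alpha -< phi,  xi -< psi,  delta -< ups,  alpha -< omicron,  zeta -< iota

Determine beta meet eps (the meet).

Common lower bounds of {beta, eps}: alpha, gamma, xi, zeta.
The greatest among these is gamma.

gamma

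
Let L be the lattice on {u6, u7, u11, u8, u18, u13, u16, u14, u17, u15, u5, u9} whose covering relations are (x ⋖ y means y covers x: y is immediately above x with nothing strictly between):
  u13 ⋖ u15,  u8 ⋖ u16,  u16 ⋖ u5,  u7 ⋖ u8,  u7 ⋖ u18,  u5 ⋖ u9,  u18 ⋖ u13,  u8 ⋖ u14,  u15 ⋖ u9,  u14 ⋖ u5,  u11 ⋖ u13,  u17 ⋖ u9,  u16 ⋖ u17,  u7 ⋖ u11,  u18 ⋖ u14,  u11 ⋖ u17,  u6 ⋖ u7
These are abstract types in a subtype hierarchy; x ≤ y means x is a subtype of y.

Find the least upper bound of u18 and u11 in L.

Common upper bounds of {u18, u11}: u13, u15, u9.
The least among these is u13.

u13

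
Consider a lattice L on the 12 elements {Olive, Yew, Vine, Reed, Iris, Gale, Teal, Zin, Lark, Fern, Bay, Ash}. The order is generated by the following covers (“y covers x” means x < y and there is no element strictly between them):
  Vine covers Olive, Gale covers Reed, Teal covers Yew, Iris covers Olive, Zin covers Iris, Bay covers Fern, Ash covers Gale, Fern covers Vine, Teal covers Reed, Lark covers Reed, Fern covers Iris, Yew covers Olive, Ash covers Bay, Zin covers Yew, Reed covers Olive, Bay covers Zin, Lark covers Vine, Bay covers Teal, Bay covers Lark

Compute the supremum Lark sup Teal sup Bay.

Common upper bounds of {Lark, Teal, Bay}: Ash, Bay.
The least among these is Bay.

Bay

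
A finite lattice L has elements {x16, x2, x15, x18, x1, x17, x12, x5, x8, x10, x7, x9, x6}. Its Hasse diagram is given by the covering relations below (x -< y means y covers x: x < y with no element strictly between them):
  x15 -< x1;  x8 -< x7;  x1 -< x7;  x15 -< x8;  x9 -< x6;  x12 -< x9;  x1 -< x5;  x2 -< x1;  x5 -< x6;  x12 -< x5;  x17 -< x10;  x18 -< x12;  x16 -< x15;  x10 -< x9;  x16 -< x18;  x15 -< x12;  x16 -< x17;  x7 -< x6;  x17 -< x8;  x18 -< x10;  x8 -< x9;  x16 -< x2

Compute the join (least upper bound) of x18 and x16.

x18

Common upper bounds of {x18, x16}: x10, x12, x18, x5, x6, x9.
The least among these is x18.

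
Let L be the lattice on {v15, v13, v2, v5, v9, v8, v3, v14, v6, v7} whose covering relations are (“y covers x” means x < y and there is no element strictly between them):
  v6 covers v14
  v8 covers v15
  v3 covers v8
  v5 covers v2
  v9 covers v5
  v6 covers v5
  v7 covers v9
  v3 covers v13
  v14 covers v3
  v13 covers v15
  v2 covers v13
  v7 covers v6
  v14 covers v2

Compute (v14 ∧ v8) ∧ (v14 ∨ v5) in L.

v8

v14 ∧ v8 = v8
v14 ∨ v5 = v6
v8 ∧ v6 = v8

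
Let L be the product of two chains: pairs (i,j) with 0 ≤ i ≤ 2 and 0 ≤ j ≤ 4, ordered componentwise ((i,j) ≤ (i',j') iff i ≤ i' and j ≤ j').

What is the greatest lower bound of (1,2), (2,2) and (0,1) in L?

(0,1)

Common lower bounds of {(1,2), (2,2), (0,1)}: (0,0), (0,1).
The greatest among these is (0,1).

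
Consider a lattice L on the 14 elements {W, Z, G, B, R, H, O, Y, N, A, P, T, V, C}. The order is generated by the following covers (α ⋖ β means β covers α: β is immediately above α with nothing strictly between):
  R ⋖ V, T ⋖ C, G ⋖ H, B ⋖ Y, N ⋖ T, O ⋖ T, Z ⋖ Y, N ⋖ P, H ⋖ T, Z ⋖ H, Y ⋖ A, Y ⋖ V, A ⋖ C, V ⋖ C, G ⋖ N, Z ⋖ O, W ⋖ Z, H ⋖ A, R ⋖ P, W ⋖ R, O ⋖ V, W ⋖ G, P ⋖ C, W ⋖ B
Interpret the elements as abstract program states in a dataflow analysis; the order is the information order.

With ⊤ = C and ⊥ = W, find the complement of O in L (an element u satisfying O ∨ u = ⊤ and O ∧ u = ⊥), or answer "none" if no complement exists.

P

Need u with O ∨ u = C and O ∧ u = W.
Checking each element gives: P.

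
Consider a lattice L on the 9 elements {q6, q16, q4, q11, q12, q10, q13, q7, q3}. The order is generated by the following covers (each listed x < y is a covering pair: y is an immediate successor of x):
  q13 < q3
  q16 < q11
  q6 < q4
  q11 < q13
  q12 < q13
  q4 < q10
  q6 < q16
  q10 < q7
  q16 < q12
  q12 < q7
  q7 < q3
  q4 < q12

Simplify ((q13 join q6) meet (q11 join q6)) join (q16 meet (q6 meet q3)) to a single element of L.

q13 ∨ q6 = q13
q11 ∨ q6 = q11
q13 ∧ q11 = q11
q6 ∧ q3 = q6
q16 ∧ q6 = q6
q11 ∨ q6 = q11

q11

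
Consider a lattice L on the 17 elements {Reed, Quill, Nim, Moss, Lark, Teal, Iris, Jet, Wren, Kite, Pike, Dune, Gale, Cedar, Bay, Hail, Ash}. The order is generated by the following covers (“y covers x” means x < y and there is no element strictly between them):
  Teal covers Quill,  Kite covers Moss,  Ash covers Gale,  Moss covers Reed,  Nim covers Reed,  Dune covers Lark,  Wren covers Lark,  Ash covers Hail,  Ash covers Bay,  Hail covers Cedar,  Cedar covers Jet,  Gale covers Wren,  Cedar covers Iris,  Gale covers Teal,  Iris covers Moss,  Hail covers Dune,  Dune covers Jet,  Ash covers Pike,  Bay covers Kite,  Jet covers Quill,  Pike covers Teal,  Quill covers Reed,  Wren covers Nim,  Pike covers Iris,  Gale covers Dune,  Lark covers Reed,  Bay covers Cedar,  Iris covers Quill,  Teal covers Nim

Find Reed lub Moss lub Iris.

Iris

Common upper bounds of {Reed, Moss, Iris}: Ash, Bay, Cedar, Hail, Iris, Pike.
The least among these is Iris.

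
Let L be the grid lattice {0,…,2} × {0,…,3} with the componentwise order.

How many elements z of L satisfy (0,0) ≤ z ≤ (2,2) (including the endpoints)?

9

The interval [(0,0), (2,2)] = {(0,0), (0,1), (0,2), (1,0), (1,1), (1,2), (2,0), (2,1), (2,2)}, which has 9 elements.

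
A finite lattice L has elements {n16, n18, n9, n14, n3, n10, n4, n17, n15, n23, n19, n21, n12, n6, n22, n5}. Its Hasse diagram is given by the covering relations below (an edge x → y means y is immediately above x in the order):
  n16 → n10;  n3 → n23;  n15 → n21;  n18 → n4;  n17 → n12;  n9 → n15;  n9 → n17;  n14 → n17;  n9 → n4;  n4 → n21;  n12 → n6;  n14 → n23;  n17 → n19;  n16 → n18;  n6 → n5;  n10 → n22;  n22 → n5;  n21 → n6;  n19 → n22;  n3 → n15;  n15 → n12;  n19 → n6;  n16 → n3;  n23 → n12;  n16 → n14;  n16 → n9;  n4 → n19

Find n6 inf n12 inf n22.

Common lower bounds of {n6, n12, n22}: n14, n16, n17, n9.
The greatest among these is n17.

n17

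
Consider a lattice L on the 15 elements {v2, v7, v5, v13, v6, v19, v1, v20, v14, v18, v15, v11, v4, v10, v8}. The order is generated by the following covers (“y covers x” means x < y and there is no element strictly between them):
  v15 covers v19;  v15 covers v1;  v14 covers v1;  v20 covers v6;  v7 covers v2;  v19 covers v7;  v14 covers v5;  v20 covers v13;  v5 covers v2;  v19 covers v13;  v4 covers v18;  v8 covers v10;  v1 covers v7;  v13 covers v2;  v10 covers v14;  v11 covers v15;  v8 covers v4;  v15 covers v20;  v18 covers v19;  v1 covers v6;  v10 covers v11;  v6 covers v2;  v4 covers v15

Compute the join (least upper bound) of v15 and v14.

Common upper bounds of {v15, v14}: v10, v8.
The least among these is v10.

v10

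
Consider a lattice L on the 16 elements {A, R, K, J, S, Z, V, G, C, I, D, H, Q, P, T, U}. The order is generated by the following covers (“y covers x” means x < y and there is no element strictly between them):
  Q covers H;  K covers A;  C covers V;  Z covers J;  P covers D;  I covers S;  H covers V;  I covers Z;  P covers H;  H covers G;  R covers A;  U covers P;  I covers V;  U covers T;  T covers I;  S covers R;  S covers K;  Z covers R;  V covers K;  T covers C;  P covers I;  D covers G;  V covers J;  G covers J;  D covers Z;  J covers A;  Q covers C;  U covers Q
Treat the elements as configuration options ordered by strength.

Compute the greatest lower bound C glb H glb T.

Common lower bounds of {C, H, T}: A, J, K, V.
The greatest among these is V.

V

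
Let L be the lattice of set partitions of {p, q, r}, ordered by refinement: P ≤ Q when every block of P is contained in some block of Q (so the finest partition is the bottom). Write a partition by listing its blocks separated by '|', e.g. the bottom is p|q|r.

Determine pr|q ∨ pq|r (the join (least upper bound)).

pqr

The join of pr|q and pq|r merges any blocks that overlap across the partitions, giving pqr.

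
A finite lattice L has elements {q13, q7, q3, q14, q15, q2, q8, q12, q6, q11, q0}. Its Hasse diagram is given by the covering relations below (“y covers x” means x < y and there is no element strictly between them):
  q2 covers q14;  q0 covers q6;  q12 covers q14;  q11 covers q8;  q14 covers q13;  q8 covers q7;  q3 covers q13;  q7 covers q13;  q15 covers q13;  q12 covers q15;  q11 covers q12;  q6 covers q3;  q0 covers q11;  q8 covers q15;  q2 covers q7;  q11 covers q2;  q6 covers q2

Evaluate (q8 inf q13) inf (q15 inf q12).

q13

q8 ∧ q13 = q13
q15 ∧ q12 = q15
q13 ∧ q15 = q13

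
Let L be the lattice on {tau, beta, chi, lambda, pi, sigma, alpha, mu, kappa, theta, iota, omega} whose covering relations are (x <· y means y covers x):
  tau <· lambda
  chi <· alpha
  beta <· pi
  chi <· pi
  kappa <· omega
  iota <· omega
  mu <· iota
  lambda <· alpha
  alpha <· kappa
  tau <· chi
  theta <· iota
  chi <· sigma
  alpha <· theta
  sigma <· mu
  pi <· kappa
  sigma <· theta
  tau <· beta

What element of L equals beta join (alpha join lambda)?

alpha ∨ lambda = alpha
beta ∨ alpha = kappa

kappa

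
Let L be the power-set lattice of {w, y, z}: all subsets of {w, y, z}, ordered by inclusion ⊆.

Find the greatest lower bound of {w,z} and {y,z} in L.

{z}

Under ⊆, meet is intersection: {w,z} ∩ {y,z} = {z}.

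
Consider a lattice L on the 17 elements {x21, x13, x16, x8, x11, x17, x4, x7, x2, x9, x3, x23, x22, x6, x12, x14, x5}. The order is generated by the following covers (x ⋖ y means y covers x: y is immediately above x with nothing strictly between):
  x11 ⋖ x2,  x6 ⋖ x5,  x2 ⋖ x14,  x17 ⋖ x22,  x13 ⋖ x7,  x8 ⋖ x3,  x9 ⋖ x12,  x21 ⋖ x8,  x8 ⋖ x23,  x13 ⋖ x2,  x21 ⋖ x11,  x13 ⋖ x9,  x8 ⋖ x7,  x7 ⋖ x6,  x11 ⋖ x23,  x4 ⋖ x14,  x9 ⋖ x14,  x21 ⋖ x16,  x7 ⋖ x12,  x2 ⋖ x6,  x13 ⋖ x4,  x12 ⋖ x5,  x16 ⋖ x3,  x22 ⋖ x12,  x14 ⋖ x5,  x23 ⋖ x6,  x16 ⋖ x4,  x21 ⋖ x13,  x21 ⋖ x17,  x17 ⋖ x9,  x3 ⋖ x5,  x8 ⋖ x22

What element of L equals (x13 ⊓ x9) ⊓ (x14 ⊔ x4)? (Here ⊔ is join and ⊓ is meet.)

x13 ∧ x9 = x13
x14 ∨ x4 = x14
x13 ∧ x14 = x13

x13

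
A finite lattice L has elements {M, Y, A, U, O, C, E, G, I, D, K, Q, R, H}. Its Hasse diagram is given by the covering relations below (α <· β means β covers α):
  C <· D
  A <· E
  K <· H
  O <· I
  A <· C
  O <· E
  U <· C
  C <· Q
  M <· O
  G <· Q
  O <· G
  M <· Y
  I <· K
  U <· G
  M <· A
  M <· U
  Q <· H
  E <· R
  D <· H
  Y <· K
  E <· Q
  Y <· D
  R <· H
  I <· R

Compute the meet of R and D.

Common lower bounds of {R, D}: A, M.
The greatest among these is A.

A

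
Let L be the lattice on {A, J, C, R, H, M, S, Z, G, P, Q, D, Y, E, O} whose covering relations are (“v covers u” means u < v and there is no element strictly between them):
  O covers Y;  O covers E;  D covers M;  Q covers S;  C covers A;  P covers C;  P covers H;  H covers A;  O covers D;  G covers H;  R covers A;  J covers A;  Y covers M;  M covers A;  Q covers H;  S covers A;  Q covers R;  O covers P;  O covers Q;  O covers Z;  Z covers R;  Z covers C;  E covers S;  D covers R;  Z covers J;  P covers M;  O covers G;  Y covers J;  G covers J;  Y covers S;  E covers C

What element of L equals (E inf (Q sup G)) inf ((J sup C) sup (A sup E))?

Q ∨ G = O
E ∧ O = E
J ∨ C = Z
A ∨ E = E
Z ∨ E = O
E ∧ O = E

E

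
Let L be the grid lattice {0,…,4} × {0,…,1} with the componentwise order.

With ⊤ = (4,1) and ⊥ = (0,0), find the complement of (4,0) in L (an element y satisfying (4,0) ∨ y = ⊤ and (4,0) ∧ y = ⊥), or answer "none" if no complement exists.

Need y with (4,0) ∨ y = (4,1) and (4,0) ∧ y = (0,0).
Checking each element gives: (0,1).

(0,1)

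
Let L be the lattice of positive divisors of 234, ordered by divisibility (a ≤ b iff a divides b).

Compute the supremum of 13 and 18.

234

In the divisibility order, the join is the least common multiple: lcm(13, 18) = 234.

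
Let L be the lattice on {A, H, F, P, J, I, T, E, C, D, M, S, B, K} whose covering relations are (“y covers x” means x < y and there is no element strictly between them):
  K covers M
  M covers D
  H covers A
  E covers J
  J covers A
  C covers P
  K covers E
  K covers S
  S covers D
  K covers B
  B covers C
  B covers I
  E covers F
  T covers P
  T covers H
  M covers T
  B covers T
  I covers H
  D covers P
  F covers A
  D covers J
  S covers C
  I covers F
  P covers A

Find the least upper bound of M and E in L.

K

Common upper bounds of {M, E}: K.
The least among these is K.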